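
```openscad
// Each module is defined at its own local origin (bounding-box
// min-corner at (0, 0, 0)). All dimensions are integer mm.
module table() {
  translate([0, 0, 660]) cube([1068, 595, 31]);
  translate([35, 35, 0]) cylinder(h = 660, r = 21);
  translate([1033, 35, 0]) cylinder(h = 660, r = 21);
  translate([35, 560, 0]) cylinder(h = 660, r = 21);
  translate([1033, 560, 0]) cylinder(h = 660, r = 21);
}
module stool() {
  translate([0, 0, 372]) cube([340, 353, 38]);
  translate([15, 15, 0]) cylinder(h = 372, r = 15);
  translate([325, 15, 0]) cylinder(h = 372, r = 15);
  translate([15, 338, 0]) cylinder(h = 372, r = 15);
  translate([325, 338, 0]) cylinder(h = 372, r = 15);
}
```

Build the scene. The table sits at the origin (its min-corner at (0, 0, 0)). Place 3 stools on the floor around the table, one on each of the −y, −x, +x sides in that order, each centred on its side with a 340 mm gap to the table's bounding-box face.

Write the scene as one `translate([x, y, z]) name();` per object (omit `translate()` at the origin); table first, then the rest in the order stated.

table();
translate([364, -693, 0]) stool();
translate([-680, 121, 0]) stool();
translate([1408, 121, 0]) stool();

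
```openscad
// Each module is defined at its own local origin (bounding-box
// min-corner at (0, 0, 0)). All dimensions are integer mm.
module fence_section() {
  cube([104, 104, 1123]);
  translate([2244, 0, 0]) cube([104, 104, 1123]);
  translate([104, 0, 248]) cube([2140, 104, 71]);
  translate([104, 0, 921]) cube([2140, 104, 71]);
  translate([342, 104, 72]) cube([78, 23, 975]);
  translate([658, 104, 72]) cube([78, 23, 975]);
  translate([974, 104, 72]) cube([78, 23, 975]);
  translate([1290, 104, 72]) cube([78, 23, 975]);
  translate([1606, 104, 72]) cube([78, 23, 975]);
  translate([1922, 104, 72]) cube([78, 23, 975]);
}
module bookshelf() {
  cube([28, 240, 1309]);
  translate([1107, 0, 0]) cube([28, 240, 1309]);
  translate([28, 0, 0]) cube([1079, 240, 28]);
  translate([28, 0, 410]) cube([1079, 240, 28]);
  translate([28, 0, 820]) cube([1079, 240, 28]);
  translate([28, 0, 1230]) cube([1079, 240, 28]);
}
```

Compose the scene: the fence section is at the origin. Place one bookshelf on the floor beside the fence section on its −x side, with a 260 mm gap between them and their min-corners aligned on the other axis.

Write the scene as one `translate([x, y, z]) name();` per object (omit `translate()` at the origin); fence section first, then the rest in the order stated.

fence_section();
translate([-1395, 0, 0]) bookshelf();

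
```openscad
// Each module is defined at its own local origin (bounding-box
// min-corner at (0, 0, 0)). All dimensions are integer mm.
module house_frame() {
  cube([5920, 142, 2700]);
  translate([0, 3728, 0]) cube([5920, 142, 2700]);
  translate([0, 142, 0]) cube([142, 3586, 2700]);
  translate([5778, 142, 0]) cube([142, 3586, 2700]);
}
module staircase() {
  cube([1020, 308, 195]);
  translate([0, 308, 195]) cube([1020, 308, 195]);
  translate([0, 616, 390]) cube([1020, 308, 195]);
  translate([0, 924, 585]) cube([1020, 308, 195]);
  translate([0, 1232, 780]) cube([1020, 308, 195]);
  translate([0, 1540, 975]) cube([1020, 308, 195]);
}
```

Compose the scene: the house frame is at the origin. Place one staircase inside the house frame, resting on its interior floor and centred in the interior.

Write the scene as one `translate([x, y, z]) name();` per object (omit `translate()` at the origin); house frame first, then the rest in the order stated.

house_frame();
translate([2450, 1011, 0]) staircase();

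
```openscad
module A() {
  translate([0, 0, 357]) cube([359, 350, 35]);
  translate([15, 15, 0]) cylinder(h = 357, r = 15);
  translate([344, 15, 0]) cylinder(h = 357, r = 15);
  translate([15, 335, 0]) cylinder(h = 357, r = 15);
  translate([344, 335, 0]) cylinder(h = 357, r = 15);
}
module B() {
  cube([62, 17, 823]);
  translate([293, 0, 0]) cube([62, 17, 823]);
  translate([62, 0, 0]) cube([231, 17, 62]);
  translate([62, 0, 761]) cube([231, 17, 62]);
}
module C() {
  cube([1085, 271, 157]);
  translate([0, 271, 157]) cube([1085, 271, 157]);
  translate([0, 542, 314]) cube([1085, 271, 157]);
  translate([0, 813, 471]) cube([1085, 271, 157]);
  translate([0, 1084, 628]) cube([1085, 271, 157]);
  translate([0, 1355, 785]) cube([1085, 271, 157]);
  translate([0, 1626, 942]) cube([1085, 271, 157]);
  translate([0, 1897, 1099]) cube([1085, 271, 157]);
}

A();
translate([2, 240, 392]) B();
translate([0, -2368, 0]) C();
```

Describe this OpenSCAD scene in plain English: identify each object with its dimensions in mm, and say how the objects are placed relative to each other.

A is a four-legged stool. The seat is a 359×350×35 mm slab whose top surface is at z = 392 mm; four round legs, each 30 mm in diameter, run from the floor (z = 0) to the underside of the seat, each leg's axis is inset half a diameter from the nearest pair of seat edges (so the leg's bounding box is flush with the corner).

B is a picture frame with a 231×699 mm rectangular opening (x by z) and a uniform 62 mm border on every side. Frame depth is 17 mm along y. It is built from two vertical stiles running the full outside height and two horizontal rails spanning the gap between the stiles.

C is a straight staircase of 8 solid steps. Each step is 1085 mm wide (x), 271 mm deep (y, the going) and 157 mm tall (the rise). The first step rests on the floor; each subsequent step sits one going further in +y and one rise higher in +z, directly behind and above the previous step with no overlap.

The picture frame is on top of the stool. The staircase is on the floor beside the stool on its −y side.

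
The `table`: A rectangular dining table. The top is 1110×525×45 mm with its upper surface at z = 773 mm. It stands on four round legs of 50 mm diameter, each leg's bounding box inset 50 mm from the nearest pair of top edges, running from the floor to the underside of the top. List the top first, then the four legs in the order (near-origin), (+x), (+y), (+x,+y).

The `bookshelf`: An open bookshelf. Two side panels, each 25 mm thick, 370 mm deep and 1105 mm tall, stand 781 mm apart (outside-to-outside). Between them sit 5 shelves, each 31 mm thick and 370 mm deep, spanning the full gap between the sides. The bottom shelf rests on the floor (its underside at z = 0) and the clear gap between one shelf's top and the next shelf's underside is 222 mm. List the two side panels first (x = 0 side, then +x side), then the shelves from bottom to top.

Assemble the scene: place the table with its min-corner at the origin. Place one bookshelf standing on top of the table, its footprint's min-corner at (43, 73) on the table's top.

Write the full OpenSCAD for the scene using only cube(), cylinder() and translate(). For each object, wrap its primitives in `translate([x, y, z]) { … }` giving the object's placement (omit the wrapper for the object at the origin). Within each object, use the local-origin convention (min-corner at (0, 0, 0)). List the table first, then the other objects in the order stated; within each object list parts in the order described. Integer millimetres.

translate([0, 0, 728]) cube([1110, 525, 45]);
translate([75, 75, 0]) cylinder(h = 728, r = 25);
translate([1035, 75, 0]) cylinder(h = 728, r = 25);
translate([75, 450, 0]) cylinder(h = 728, r = 25);
translate([1035, 450, 0]) cylinder(h = 728, r = 25);
translate([43, 73, 773]) {
  cube([25, 370, 1105]);
  translate([756, 0, 0]) cube([25, 370, 1105]);
  translate([25, 0, 0]) cube([731, 370, 31]);
  translate([25, 0, 253]) cube([731, 370, 31]);
  translate([25, 0, 506]) cube([731, 370, 31]);
  translate([25, 0, 759]) cube([731, 370, 31]);
  translate([25, 0, 1012]) cube([731, 370, 31]);
}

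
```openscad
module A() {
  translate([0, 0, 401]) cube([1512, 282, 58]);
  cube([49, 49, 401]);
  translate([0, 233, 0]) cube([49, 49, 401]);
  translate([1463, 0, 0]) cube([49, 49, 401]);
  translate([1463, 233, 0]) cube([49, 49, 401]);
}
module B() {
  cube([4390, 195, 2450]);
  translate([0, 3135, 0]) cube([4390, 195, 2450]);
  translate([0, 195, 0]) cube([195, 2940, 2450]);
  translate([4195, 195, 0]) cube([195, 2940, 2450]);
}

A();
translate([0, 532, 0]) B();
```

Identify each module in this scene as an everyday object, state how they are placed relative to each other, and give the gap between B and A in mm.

The house frame's nearest face is 250 mm from the bench's +y face.

A is a bench. B is a house frame. The house frame is on the floor beside the bench on its +y side. The gap between the house frame and the bench is 250 mm.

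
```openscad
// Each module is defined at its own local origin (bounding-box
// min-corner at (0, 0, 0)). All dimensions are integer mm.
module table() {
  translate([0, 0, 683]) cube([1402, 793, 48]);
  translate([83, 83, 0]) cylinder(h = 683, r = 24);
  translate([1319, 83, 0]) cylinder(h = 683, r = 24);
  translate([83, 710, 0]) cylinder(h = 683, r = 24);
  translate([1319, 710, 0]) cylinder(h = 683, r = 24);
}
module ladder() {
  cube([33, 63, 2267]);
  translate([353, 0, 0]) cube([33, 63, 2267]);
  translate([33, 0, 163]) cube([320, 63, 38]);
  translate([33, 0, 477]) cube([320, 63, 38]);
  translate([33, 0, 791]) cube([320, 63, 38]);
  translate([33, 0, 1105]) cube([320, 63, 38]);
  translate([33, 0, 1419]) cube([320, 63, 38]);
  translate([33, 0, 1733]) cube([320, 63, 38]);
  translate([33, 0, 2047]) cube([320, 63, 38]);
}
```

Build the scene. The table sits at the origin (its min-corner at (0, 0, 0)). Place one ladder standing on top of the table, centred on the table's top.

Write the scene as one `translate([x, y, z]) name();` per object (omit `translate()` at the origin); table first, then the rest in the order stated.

table();
translate([508, 365, 731]) ladder();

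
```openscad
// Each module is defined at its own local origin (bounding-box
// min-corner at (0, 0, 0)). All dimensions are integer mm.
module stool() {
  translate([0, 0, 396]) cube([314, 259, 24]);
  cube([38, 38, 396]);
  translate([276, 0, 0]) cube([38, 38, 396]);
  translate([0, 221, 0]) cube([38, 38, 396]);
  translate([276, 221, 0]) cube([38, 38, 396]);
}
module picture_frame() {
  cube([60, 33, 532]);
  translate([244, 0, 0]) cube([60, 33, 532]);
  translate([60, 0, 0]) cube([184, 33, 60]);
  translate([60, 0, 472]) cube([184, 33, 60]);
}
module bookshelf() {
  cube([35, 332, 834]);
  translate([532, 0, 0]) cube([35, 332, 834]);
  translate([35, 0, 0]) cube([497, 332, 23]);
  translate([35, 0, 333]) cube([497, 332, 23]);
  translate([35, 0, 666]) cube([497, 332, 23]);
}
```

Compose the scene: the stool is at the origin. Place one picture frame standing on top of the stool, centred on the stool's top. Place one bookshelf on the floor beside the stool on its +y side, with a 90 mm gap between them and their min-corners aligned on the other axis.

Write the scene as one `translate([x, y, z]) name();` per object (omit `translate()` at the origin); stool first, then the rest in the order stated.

stool();
translate([5, 113, 420]) picture_frame();
translate([0, 349, 0]) bookshelf();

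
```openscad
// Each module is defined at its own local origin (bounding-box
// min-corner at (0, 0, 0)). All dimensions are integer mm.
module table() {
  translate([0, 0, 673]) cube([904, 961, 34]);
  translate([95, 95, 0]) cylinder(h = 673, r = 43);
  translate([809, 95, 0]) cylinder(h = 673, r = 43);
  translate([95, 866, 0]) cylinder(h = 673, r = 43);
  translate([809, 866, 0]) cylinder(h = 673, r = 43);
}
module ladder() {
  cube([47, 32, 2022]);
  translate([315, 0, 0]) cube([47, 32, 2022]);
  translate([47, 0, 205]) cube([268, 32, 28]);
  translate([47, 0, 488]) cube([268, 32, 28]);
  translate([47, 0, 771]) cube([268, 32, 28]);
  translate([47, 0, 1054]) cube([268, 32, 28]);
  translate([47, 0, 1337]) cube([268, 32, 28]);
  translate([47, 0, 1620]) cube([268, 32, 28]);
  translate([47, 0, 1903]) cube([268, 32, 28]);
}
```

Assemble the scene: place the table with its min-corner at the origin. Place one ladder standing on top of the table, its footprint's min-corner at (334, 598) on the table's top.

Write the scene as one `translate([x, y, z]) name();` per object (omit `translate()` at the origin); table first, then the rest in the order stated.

table();
translate([334, 598, 707]) ladder();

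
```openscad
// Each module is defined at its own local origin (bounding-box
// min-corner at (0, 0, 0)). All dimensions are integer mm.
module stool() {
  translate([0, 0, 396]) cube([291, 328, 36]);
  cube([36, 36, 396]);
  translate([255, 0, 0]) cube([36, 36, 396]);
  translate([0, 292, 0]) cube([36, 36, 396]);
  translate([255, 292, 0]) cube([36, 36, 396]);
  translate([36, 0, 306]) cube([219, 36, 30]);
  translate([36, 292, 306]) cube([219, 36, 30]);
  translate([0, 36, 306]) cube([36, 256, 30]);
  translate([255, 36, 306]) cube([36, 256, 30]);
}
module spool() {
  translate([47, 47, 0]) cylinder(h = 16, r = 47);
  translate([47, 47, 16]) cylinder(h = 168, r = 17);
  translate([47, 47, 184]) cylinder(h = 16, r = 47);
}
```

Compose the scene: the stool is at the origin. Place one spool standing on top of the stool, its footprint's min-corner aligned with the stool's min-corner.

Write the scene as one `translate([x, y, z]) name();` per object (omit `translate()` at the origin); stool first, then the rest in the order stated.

stool();
translate([0, 0, 432]) spool();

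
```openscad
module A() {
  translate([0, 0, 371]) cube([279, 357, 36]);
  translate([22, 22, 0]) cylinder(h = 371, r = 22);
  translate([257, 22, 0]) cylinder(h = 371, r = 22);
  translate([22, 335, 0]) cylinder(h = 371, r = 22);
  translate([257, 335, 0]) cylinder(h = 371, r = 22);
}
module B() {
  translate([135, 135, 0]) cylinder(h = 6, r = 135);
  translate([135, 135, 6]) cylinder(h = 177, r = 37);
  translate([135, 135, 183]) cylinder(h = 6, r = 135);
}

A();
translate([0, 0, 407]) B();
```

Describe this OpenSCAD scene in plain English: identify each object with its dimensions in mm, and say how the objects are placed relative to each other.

A is a simple wooden stool: a rectangular seat 279 mm (x) by 357 mm (y), 36 mm thick, top face at z = 407 mm, on four round legs, each 44 mm in diameter. The legs rest on z = 0, each leg's axis is inset half a diameter from the nearest pair of seat edges (so the leg's bounding box is flush with the corner).

B is a spool: two coaxial disc flanges of radius 135 mm and thickness 6 mm, joined by a core cylinder of radius 37 mm and height 177 mm. The lower flange rests on z = 0 and the three cylinders share a vertical axis.

The spool is on top of the stool.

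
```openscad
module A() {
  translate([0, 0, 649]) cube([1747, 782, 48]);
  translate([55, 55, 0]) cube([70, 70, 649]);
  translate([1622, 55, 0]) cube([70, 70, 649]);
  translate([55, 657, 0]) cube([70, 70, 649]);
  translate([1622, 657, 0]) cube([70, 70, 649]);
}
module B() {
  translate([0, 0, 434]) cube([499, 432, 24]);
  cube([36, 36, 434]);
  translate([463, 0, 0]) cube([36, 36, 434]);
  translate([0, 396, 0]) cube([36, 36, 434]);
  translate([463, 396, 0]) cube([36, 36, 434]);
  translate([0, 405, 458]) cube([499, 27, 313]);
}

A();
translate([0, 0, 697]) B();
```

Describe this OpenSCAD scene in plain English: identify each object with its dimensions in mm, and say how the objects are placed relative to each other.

A is a rectangular dining table. The top is 1747×782×48 mm with its upper surface at z = 697 mm. It stands on four 70×70 mm square legs, each inset 55 mm from the nearest pair of top edges, running from the floor to the underside of the top.

B is a chair: 499×432 mm seat, 24 mm thick, top at z = 458 mm, on four 36 mm square corner legs flush with the seat edges. A 27 mm thick backrest slab spans the full seat width, extending 313 mm above the seat top, its back face flush with the seat's +y edge.

The chair is on top of the table.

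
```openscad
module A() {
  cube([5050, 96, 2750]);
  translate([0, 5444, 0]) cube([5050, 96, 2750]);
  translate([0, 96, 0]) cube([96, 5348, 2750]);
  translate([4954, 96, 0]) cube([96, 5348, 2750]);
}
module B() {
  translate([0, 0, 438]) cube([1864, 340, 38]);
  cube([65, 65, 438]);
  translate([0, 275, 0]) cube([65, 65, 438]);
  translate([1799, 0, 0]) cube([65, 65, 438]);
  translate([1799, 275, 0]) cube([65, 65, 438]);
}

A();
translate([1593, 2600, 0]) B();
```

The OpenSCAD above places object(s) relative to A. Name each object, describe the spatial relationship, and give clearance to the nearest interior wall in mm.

A is a house frame. B is a bench. The bench sits inside the house frame, centred. The clearance to the nearest interior wall is 1497 mm.

Clearances: x = 1497, y = 2504; minimum 1497 mm.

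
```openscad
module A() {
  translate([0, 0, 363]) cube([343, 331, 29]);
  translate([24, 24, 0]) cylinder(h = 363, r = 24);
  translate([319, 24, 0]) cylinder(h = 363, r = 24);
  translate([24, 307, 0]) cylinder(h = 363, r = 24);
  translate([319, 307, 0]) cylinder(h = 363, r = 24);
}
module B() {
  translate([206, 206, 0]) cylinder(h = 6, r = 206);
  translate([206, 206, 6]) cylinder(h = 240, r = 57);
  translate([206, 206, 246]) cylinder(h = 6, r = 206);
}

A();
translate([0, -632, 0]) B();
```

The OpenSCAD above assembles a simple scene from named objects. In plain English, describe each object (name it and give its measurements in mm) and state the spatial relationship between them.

A is a four-legged stool. The seat is 343×331 mm, 29 mm thick, top at z = 392 mm. It stands on four round legs, each 48 mm in diameter, from z = 0 to the seat underside, each leg's axis is inset half a diameter from the nearest pair of seat edges (so the leg's bounding box is flush with the corner).

B is a spool: two coaxial disc flanges of radius 206 mm and thickness 6 mm, joined by a core cylinder of radius 57 mm and height 240 mm. The lower flange rests on z = 0 and the three cylinders share a vertical axis.

The spool is on the floor beside the stool on its −y side.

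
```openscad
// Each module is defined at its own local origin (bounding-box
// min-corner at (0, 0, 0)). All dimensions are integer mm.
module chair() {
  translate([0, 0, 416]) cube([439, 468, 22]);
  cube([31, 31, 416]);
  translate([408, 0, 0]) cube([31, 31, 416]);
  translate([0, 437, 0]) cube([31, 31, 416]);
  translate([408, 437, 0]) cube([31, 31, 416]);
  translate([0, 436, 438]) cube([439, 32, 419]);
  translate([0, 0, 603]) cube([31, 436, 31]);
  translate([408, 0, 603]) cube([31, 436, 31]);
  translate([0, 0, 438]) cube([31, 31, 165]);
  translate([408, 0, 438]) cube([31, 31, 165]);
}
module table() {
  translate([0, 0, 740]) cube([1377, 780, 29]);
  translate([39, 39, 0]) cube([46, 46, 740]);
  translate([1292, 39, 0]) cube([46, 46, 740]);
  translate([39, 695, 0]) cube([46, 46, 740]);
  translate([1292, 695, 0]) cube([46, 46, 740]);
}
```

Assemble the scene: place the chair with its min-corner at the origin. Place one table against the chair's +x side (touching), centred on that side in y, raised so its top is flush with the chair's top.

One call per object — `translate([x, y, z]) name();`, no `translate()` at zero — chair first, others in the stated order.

chair();
translate([439, -156, 88]) table();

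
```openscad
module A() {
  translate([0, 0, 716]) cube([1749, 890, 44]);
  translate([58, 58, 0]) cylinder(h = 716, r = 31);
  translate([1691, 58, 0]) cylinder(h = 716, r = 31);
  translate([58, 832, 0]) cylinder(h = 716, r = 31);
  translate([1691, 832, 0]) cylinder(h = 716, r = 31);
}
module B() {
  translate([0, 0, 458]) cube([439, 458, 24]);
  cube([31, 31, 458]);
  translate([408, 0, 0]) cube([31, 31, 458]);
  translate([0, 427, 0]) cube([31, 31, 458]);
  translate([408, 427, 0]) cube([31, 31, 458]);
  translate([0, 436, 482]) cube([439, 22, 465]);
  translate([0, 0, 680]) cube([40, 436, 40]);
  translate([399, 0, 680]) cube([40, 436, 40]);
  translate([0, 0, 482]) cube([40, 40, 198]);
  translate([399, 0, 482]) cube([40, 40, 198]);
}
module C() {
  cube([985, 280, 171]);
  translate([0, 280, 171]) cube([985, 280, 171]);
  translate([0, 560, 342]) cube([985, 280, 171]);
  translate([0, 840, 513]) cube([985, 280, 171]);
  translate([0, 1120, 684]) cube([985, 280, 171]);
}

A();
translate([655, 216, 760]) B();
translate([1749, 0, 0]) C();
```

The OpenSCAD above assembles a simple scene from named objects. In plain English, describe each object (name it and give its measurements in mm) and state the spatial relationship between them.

A is a table with a 1749×890 mm rectangular top, 44 mm thick, top surface at z = 760 mm, supported by four round legs of 62 mm diameter, each leg's bounding box inset 27 mm from the nearest pair of top edges, running from the floor.

B is a chair: 439×458 mm seat, 24 mm thick, top at z = 482 mm, on four 31 mm square corner legs flush with the seat edges. A 22 mm thick backrest slab spans the full seat width, extending 465 mm above the seat top, its back face flush with the seat's +y edge. Two armrests of 40×40 mm section run along each side from the seat's front edge to the front of the backrest, top faces 238 mm above the seat top and outer faces flush with the seat's x-edges; a 40×40 mm post under the front of each armrest stands on the seat at the front corner.

C is a straight staircase of 5 solid steps. Each step is 985 mm wide (x), 280 mm deep (y, the going) and 171 mm tall (the rise). The first step rests on the floor; each subsequent step sits one going further in +y and one rise higher in +z, directly behind and above the previous step with no overlap.

The chair is on top of the table, centred. The staircase is against the table's +x side, with their −y faces flush.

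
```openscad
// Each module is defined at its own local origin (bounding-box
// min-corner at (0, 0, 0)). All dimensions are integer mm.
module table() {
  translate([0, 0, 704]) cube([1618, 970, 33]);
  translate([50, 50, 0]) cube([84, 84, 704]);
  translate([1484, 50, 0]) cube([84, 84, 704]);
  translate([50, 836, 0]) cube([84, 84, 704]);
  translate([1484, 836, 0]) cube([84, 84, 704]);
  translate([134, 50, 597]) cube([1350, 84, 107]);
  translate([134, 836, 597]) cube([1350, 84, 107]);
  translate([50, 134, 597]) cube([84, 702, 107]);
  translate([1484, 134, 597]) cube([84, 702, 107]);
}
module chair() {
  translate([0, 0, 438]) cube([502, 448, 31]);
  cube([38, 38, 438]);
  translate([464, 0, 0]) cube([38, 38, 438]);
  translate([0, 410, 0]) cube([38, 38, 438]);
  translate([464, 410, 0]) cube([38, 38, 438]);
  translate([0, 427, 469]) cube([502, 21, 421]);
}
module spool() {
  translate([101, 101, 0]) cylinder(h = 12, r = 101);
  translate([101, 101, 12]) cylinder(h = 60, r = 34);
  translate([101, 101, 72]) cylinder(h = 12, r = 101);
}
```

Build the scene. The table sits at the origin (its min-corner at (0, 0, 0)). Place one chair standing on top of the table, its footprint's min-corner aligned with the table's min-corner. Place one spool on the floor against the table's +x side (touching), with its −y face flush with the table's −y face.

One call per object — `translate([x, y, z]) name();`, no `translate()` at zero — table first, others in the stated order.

table();
translate([0, 0, 737]) chair();
translate([1618, 0, 0]) spool();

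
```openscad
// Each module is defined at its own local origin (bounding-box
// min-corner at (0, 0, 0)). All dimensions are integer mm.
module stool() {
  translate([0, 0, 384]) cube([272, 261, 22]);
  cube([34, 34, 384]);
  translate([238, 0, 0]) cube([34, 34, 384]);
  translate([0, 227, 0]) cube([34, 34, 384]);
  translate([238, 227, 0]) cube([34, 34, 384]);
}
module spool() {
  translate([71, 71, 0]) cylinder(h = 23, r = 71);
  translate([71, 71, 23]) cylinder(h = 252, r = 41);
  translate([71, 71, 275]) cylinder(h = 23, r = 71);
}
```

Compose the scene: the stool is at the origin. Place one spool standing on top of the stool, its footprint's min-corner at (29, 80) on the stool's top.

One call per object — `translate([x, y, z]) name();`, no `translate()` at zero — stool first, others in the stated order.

stool();
translate([29, 80, 406]) spool();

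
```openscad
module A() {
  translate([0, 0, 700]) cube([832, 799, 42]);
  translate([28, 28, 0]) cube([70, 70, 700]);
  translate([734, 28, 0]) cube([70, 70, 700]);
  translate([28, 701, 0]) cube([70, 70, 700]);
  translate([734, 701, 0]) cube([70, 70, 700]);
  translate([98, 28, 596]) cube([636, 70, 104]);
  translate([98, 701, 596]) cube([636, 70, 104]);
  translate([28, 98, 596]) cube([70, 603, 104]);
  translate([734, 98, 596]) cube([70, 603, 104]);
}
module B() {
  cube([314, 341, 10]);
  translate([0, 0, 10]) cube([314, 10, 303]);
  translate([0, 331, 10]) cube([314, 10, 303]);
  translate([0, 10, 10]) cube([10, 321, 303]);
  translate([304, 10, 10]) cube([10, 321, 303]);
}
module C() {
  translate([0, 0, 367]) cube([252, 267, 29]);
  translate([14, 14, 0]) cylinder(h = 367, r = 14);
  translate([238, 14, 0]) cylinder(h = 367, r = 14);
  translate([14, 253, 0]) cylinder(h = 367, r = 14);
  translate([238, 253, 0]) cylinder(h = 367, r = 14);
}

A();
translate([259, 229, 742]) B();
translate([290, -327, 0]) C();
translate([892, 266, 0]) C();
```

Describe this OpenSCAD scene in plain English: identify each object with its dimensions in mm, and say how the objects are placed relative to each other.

A is a rectangular dining table. The top is 832×799×42 mm with its upper surface at z = 742 mm. It stands on four 70×70 mm square legs, each inset 28 mm from the nearest pair of top edges, running from the floor to the underside of the top. Four apron rails, 70 mm thick and 104 mm tall, run between adjacent legs with their top edges flush with the underside of the top and their outer faces flush with the legs' outer faces.

B is an open-topped rectangular box: outside dimensions 314×341×313 mm, with a uniform wall and base thickness of 10 mm. The base is a full 314×341 slab on the floor; four walls sit on top of the base. The front and back walls (the −y and +y sides) span the full width; the two side walls fit between them.

C is a four-legged stool. The seat is 252×267 mm, 29 mm thick, top at z = 396 mm. It stands on four round legs, each 28 mm in diameter, from z = 0 to the seat underside, each leg's axis is inset half a diameter from the nearest pair of seat edges (so the leg's bounding box is flush with the corner).

The open box is on top of the table, centred. Two stools sit around the table at the −y, +x sides.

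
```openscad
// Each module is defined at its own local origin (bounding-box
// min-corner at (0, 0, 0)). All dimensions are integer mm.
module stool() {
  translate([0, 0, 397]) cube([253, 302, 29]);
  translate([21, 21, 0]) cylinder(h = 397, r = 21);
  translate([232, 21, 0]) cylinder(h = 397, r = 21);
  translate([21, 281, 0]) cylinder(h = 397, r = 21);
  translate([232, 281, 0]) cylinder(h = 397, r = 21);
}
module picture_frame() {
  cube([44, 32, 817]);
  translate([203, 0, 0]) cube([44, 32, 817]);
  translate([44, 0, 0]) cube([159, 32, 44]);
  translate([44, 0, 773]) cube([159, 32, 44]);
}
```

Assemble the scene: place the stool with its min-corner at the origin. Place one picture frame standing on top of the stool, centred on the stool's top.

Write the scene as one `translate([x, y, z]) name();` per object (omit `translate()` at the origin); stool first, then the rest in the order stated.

stool();
translate([3, 135, 426]) picture_frame();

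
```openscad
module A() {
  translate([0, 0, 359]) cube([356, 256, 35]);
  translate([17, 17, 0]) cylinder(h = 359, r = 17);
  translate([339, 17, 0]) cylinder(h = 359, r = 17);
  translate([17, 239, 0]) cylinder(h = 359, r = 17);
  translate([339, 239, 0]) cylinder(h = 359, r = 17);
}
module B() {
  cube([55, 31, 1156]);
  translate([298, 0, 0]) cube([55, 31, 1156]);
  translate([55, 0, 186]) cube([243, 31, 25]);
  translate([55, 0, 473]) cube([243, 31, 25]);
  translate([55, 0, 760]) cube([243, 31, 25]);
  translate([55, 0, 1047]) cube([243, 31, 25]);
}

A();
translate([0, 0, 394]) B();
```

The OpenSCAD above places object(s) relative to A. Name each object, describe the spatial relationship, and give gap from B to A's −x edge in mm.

The ladder's min-x is at 0; the stool's min-x is 0; gap = 0 mm.

A is a stool. B is a ladder. The ladder is on top of the stool. The gap from the ladder to the stool's −x edge is 0 mm.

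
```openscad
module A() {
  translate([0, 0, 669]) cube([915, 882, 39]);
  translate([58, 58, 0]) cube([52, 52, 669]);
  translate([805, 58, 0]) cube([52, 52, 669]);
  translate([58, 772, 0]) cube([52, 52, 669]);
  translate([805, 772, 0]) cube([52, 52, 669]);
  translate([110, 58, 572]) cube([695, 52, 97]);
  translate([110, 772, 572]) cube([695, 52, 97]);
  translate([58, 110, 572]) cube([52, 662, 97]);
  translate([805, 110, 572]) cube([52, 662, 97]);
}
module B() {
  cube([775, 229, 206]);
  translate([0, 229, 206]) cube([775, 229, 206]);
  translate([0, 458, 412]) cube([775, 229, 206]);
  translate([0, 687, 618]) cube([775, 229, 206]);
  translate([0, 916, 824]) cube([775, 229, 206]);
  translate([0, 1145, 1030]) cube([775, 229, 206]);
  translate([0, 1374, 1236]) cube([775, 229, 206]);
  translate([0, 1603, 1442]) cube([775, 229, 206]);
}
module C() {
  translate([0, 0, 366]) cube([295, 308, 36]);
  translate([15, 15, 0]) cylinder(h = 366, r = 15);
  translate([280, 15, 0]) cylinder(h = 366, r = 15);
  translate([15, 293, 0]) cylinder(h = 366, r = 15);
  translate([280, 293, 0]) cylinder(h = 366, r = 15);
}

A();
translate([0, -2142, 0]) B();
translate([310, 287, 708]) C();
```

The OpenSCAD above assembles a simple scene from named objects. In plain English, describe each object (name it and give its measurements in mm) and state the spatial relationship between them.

A is a table: top 915 mm (x) × 882 mm (y), 39 mm thick, upper face at z = 708 mm, on four 52×52 mm square legs, each inset 58 mm from the nearest pair of top edges, running from z = 0 to the bottom of the top. Four apron rails, 52 mm thick and 97 mm tall, run between adjacent legs with their top edges flush with the underside of the top and their outer faces flush with the legs' outer faces.

B is a run of 8 identical solid stair steps. Each tread is 775×229 mm and each step block is 206 mm high. Step 1 rests on the floor; step k is offset from step 1 by (k−1)×229 mm in y and (k−1)×206 mm in z.

C is a simple wooden stool: a rectangular seat 295 mm (x) by 308 mm (y), 36 mm thick, top face at z = 402 mm, on four round legs, each 30 mm in diameter. The legs rest on z = 0, each leg's axis is inset half a diameter from the nearest pair of seat edges (so the leg's bounding box is flush with the corner).

The staircase is on the floor beside the table on its −y side. The stool is on top of the table, centred.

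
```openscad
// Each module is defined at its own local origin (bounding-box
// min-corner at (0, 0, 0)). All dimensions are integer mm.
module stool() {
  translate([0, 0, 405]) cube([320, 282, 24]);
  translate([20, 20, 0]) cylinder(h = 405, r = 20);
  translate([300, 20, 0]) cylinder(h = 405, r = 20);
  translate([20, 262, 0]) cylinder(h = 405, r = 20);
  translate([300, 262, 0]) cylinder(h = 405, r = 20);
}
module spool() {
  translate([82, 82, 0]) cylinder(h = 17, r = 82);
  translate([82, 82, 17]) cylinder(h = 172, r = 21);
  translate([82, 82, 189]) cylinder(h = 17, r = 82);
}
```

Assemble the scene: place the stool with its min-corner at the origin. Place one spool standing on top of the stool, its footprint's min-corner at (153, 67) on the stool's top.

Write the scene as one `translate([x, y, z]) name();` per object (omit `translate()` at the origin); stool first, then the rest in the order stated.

stool();
translate([153, 67, 429]) spool();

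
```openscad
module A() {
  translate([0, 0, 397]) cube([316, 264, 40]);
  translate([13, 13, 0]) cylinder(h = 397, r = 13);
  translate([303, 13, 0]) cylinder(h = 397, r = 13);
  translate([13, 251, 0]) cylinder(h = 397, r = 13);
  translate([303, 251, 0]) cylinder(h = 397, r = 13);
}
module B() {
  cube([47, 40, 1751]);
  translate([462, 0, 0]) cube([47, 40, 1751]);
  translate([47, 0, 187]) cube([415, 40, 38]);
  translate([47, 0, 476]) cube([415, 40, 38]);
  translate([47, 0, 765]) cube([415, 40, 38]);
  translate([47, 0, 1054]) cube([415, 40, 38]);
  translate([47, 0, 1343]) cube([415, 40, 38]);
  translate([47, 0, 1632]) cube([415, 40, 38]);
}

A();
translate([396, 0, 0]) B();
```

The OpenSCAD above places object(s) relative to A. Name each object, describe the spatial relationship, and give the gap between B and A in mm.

A is a stool. B is a ladder. The ladder is on the floor beside the stool on its +x side. The gap between the ladder and the stool is 80 mm.

The ladder's nearest face is 80 mm from the stool's +x face.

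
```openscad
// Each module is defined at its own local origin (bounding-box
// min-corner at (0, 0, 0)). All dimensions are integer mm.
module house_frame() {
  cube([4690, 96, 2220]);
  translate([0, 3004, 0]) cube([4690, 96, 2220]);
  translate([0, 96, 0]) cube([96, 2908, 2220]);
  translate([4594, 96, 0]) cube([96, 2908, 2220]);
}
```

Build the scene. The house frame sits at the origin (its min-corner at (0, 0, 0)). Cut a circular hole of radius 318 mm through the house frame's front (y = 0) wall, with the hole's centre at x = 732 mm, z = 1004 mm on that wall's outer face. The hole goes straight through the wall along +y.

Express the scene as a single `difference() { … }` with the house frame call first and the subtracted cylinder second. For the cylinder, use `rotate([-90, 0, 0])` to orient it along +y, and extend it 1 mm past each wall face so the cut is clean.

difference() {
  house_frame();
  translate([732, -1, 1004]) rotate([-90, 0, 0]) cylinder(h = 98, r = 318);
}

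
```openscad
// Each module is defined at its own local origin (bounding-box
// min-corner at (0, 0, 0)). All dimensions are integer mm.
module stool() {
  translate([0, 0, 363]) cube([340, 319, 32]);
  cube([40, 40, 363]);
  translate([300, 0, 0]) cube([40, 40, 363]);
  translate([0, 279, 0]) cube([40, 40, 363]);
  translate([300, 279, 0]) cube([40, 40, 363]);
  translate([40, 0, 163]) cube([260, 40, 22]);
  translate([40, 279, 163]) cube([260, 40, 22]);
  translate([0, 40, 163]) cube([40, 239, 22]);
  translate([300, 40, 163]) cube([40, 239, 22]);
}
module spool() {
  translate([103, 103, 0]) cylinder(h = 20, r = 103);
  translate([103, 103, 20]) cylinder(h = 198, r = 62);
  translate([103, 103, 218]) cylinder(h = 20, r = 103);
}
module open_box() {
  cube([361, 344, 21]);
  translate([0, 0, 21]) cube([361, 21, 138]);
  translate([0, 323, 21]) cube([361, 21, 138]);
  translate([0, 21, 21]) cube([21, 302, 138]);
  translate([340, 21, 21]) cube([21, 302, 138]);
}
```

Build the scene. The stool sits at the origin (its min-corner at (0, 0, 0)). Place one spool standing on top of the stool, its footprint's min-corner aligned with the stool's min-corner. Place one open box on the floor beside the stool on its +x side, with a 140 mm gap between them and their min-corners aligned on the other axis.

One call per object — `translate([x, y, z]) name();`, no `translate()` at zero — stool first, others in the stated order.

stool();
translate([0, 0, 395]) spool();
translate([480, 0, 0]) open_box();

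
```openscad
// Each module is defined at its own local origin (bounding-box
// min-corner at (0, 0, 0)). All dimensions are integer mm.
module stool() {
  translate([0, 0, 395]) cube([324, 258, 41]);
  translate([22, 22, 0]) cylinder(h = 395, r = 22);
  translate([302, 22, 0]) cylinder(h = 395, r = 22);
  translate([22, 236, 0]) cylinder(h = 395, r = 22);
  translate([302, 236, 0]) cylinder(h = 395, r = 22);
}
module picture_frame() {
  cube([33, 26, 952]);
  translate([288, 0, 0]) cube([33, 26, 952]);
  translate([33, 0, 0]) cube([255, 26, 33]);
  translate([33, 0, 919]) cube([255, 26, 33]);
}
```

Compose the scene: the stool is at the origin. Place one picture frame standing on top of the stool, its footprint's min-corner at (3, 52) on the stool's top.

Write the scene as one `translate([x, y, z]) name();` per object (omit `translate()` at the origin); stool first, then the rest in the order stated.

stool();
translate([3, 52, 436]) picture_frame();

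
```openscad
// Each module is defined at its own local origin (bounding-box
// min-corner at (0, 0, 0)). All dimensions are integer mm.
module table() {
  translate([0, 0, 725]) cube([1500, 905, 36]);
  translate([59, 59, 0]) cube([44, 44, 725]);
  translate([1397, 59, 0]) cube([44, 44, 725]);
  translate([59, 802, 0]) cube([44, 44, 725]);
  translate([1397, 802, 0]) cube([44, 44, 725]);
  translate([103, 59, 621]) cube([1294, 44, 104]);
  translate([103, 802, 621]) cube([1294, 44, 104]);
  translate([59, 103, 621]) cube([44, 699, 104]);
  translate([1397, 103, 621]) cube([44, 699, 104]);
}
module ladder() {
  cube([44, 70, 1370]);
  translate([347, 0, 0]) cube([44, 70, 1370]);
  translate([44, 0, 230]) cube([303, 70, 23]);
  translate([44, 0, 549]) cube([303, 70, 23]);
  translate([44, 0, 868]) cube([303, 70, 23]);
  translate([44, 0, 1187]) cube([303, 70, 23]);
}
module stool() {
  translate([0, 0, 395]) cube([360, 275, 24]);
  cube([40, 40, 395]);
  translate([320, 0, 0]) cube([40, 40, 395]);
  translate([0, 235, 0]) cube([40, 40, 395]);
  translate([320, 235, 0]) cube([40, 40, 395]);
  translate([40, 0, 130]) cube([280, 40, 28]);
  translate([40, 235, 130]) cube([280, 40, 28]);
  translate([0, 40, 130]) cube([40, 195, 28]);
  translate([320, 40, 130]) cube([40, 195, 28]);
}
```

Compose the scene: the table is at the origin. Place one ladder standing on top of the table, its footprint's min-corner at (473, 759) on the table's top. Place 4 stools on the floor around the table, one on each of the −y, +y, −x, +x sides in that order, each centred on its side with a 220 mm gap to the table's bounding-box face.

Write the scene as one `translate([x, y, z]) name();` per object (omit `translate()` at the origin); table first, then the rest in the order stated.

table();
translate([473, 759, 761]) ladder();
translate([570, -495, 0]) stool();
translate([570, 1125, 0]) stool();
translate([-580, 315, 0]) stool();
translate([1720, 315, 0]) stool();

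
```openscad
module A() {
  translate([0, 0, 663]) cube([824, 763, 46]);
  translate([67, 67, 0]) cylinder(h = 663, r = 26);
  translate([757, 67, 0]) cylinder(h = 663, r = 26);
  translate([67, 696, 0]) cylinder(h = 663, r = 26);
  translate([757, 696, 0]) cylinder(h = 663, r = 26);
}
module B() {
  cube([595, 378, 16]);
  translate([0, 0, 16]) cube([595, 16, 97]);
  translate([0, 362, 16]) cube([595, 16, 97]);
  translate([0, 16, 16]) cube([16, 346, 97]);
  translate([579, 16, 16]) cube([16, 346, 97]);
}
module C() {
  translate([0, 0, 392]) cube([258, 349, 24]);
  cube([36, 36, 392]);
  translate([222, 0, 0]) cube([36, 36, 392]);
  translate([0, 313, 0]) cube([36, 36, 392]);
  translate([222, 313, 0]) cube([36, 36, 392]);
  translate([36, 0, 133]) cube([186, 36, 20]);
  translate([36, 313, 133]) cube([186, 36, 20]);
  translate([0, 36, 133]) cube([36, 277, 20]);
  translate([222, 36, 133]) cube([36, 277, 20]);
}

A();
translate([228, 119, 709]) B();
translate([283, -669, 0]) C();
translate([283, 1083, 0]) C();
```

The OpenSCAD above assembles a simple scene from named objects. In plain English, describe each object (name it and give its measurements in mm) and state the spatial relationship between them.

A is a rectangular dining table. The top is 824×763×46 mm with its upper surface at z = 709 mm. It stands on four round legs of 52 mm diameter, each leg's bounding box inset 41 mm from the nearest pair of top edges, running from the floor to the underside of the top.

B is an open-topped rectangular box: outside dimensions 595×378×113 mm, with a uniform wall and base thickness of 16 mm. The base is a full 595×378 slab on the floor; four walls sit on top of the base. The front and back walls (the −y and +y sides) span the full width; the two side walls fit between them.

C is a simple wooden stool: a rectangular seat 258 mm (x) by 349 mm (y), 24 mm thick, top face at z = 416 mm, on four square legs, each 36×36 mm in cross-section. The legs rest on z = 0, each flush with a corner of the seat. Four stretchers, 36 mm wide and 20 mm tall, connect adjacent legs with their undersides at z = 133 mm, each running between the inner faces of the legs it joins and aligned with the legs' outer faces on the other axis.

The open box is on top of the table. Two stools sit around the table at the −y, +y sides.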